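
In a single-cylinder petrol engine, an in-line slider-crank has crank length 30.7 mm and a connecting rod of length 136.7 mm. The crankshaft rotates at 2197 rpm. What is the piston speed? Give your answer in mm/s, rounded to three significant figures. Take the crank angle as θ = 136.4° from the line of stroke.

4070

ω = 2π·2197/60 = 230.1 rad/s
For an in-line slider-crank, x = r cosθ + √(L² − r² sin²θ), so v = −rω sinθ·[1 + r cosθ/√(L² − r² sin²θ)].
With r = 0.0307 m, L = 0.1367 m, θ = 136.4°: √(L² − r² sin²θ) = 0.13505 m.
v = −0.0307·230.1·0.68962·[1 + 0.0307·-0.72417/0.13505] = -4.069 m/s.
|v| = 4.069 m/s = 4069 mm/s.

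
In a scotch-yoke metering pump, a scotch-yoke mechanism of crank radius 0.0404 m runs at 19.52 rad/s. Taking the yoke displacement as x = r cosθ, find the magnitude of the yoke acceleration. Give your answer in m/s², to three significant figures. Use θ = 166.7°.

15.0

ω = 19.52 rad/s
x = r cosθ ⇒ ẍ = −rω² cosθ (ω constant).
|a| = rω²|cosθ| = 0.0404·(19.52)²·|cos 166.7°| = 14.981 m/s².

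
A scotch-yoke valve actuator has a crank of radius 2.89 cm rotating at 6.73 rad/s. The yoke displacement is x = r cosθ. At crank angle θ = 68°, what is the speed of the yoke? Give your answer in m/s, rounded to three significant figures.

0.180

ω = 6.73 rad/s
x = r cosθ ⇒ ẋ = −rω sinθ.
|v| = rω|sinθ| = 0.0289·6.73·|sin 68°| = 0.18033 m/s.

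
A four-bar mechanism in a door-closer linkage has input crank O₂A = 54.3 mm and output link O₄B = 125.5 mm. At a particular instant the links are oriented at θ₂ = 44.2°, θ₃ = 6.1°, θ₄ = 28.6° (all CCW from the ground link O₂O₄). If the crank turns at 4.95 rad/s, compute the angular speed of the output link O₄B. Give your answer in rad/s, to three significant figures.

3.45

ω₂ = 4.95 rad/s
Differentiating the loop-closure r₂e^{iθ₂}+r₃e^{iθ₃}=r₁+r₄e^{iθ₄} gives r₂ω₂e^{iθ₂}+r₃ω₃e^{iθ₃}=r₄ω₄e^{iθ₄}.
Eliminating the other unknown: ω₄ = r₂ω₂ sin(θ₂−θ₃) / [r₄ sin(θ₄−θ₃)].
Numerator sine = +0.61704; denominator sine = +0.38268.
Result = 0.0543·4.95·(+0.61704) / (0.1255·(+0.38268)) = +3.4533 rad/s; magnitude 3.4533 rad/s.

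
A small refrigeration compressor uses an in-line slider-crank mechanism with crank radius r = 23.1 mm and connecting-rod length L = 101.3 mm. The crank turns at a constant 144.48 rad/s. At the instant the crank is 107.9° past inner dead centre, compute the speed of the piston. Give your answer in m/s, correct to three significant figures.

2.95

ω = 144.5 rad/s
For an in-line slider-crank, x = r cosθ + √(L² − r² sin²θ), so v = −rω sinθ·[1 + r cosθ/√(L² − r² sin²θ)].
With r = 0.0231 m, L = 0.1013 m, θ = 107.9°: √(L² − r² sin²θ) = 0.098886 m.
v = −0.0231·144.5·0.95159·[1 + 0.0231·-0.30736/0.098886] = -2.9479 m/s.
|v| = 2.9479 m/s.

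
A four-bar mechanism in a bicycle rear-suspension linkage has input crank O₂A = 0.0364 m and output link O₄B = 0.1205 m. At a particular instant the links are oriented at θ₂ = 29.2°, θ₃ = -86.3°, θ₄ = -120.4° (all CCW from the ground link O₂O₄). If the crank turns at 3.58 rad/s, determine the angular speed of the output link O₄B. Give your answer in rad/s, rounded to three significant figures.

ω₂ = 3.58 rad/s
Differentiating the loop-closure r₂e^{iθ₂}+r₃e^{iθ₃}=r₁+r₄e^{iθ₄} gives r₂ω₂e^{iθ₂}+r₃ω₃e^{iθ₃}=r₄ω₄e^{iθ₄}.
Eliminating the other unknown: ω₄ = r₂ω₂ sin(θ₂−θ₃) / [r₄ sin(θ₄−θ₃)].
Numerator sine = +0.90259; denominator sine = -0.56064.
Result = 0.0364·3.58·(+0.90259) / (0.1205·(-0.56064)) = -1.741 rad/s; magnitude 1.741 rad/s.

1.74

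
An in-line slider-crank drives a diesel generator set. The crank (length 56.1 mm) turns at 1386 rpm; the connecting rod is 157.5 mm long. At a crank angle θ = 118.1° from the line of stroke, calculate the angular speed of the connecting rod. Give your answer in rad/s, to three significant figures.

ω = 145.1 rad/s (converted from 1386 rpm).
The rod makes angle φ with the slider axis where L sinφ = r sinθ; differentiating, L cosφ·φ̇ = r ω cosθ.
L cosφ = √(L² − r² sin²θ) = 0.14952 m.
|ω_rod| = r ω |cosθ| / √(L² − r² sin²θ) = 0.0561·145.1·0.47101/0.14952 = 25.649 rad/s.

25.6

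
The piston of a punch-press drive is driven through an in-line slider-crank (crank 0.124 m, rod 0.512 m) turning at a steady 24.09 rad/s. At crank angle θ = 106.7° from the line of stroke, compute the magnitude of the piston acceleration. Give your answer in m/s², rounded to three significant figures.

35.6

ω = 24.09 rad/s
x(θ) = r cosθ + √(L² − r² sin²θ); with ω constant, a = ω²·d²x/dθ².
d²x/dθ² = −r cosθ − r²(cos2θ)/√u − r⁴ sin²2θ/(4u^{3/2}),  u = L² − r² sin²θ = 0.248038 m².
Substituting r = 0.124 m, L = 0.512 m, θ = 106.7°: d²x/dθ² = +0.061262 m.
a = ω²·d²x/dθ² = (24.09)²·(+0.061262) = +35.552 m/s²;  |a| = 35.552 m/s².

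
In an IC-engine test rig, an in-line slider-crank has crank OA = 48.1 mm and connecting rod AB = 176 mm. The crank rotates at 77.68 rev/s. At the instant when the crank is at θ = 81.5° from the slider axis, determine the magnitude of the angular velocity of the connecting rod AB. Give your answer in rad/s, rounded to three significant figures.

20.5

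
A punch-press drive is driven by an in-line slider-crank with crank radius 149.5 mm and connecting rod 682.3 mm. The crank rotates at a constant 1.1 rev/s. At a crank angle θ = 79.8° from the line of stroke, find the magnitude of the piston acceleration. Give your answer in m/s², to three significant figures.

0.235

ω = 2π·1.1 = 6.912 rad/s
x(θ) = r cosθ + √(L² − r² sin²θ); with ω constant, a = ω²·d²x/dθ².
d²x/dθ² = −r cosθ − r²(cos2θ)/√u − r⁴ sin²2θ/(4u^{3/2}),  u = L² − r² sin²θ = 0.443884 m².
Substituting r = 0.1495 m, L = 0.6823 m, θ = 79.8°: d²x/dθ² = +0.0049171 m.
a = ω²·d²x/dθ² = (6.912)²·(+0.0049171) = +0.23488 m/s²;  |a| = 0.23488 m/s².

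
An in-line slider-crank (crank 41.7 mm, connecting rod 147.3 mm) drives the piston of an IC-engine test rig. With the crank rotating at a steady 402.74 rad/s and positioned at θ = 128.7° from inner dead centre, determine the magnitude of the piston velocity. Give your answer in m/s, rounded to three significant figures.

10.7

ω = 402.7 rad/s
For an in-line slider-crank, x = r cosθ + √(L² − r² sin²θ), so v = −rω sinθ·[1 + r cosθ/√(L² − r² sin²θ)].
With r = 0.0417 m, L = 0.1473 m, θ = 128.7°: √(L² − r² sin²θ) = 0.14366 m.
v = −0.0417·402.7·0.78043·[1 + 0.0417·-0.62524/0.14366] = -10.728 m/s.
|v| = 10.728 m/s.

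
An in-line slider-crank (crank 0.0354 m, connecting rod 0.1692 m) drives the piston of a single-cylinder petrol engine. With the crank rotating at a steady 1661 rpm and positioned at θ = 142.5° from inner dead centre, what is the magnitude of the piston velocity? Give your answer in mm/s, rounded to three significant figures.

3120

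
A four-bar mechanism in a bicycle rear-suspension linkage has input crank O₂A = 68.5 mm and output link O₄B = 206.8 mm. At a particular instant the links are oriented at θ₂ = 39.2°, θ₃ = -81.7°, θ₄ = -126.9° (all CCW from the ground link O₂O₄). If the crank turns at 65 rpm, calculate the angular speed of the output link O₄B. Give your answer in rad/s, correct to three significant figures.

ω₂ = 6.807 rad/s (from 65 rpm).
Differentiating the loop-closure r₂e^{iθ₂}+r₃e^{iθ₃}=r₁+r₄e^{iθ₄} gives r₂ω₂e^{iθ₂}+r₃ω₃e^{iθ₃}=r₄ω₄e^{iθ₄}.
Eliminating the other unknown: ω₄ = r₂ω₂ sin(θ₂−θ₃) / [r₄ sin(θ₄−θ₃)].
Numerator sine = +0.85806; denominator sine = -0.70957.
Result = 0.0685·6.807·(+0.85806) / (0.2068·(-0.70957)) = -2.7265 rad/s; magnitude 2.7265 rad/s.

2.73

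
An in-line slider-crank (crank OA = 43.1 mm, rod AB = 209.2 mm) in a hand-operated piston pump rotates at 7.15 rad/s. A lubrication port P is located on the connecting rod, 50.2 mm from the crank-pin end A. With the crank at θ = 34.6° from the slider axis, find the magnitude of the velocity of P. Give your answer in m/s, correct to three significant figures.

ω = 7.15 rad/s.  Crank-pin speed |V_A| = rω = 0.30817 m/s, perpendicular to OA.
Rod angle: sinφ = −(r/L) sinθ ⇒ φ = -6.718°; ω_rod = −rω cosθ/√(L²−r²sin²θ) = -1.2209 rad/s.
V_P = V_A + ω_rod × AP, with AP = 0.0502 m along the rod.
Components: V_Px = −rω sinθ − a·ω_rod·sinφ = -0.18216 m/s;  V_Py = rω cosθ + a·ω_rod·cosφ = +0.19279 m/s.
|V_P| = √(V_Px² + V_Py²) = 0.26524 m/s.

0.265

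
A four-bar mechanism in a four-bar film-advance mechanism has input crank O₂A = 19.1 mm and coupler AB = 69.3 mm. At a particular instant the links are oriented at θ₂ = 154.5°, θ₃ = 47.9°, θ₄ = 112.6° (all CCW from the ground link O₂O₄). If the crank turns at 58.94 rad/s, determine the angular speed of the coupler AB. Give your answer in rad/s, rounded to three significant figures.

ω₂ = 58.94 rad/s
Differentiating the loop-closure r₂e^{iθ₂}+r₃e^{iθ₃}=r₁+r₄e^{iθ₄} gives r₂ω₂e^{iθ₂}+r₃ω₃e^{iθ₃}=r₄ω₄e^{iθ₄}.
Eliminating the other unknown: ω₃ = r₂ω₂ sin(θ₄−θ₂) / [r₃ sin(θ₃−θ₄)].
Numerator sine = -0.66783; denominator sine = -0.90408.
Result = 0.0191·58.94·(-0.66783) / (0.0693·(-0.90408)) = +12 rad/s; magnitude 12 rad/s.

12.0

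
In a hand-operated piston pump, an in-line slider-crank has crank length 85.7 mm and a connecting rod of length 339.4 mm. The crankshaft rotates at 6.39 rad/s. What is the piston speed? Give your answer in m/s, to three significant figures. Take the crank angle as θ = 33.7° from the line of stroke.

ω = 6.39 rad/s
For an in-line slider-crank, x = r cosθ + √(L² − r² sin²θ), so v = −rω sinθ·[1 + r cosθ/√(L² − r² sin²θ)].
With r = 0.0857 m, L = 0.3394 m, θ = 33.7°: √(L² − r² sin²θ) = 0.33605 m.
v = −0.0857·6.39·0.55484·[1 + 0.0857·0.83195/0.33605] = -0.36831 m/s.
|v| = 0.36831 m/s.

0.368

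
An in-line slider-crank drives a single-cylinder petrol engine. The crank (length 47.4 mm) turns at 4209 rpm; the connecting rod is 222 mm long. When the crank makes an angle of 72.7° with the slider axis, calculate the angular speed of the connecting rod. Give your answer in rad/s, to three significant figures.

28.6

ω = 440.8 rad/s (converted from 4209 rpm).
The rod makes angle φ with the slider axis where L sinφ = r sinθ; differentiating, L cosφ·φ̇ = r ω cosθ.
L cosφ = √(L² − r² sin²θ) = 0.21734 m.
|ω_rod| = r ω |cosθ| / √(L² − r² sin²θ) = 0.0474·440.8·0.29737/0.21734 = 28.586 rad/s.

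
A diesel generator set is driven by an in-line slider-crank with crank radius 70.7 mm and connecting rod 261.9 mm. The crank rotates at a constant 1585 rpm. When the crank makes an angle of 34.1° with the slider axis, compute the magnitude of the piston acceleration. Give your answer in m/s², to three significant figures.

1820

ω = 2π·1585/60 = 166 rad/s
x(θ) = r cosθ + √(L² − r² sin²θ); with ω constant, a = ω²·d²x/dθ².
d²x/dθ² = −r cosθ − r²(cos2θ)/√u − r⁴ sin²2θ/(4u^{3/2}),  u = L² − r² sin²θ = 0.0670205 m².
Substituting r = 0.0707 m, L = 0.2619 m, θ = 34.1°: d²x/dθ² = -0.066025 m.
a = ω²·d²x/dθ² = (166)²·(-0.066025) = -1819 m/s²;  |a| = 1819 m/s².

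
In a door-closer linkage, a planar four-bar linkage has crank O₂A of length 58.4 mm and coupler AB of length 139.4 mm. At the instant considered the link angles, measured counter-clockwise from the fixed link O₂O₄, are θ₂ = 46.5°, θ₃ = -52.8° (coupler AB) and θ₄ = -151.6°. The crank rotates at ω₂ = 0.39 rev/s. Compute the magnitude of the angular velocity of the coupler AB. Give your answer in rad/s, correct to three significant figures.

ω₂ = 2.45 rad/s (from 0.39 rev/s).
Differentiating the loop-closure r₂e^{iθ₂}+r₃e^{iθ₃}=r₁+r₄e^{iθ₄} gives r₂ω₂e^{iθ₂}+r₃ω₃e^{iθ₃}=r₄ω₄e^{iθ₄}.
Eliminating the other unknown: ω₃ = r₂ω₂ sin(θ₄−θ₂) / [r₃ sin(θ₃−θ₄)].
Numerator sine = +0.31068; denominator sine = +0.98823.
Result = 0.0584·2.45·(+0.31068) / (0.1394·(+0.98823)) = +0.32273 rad/s; magnitude 0.32273 rad/s.

0.323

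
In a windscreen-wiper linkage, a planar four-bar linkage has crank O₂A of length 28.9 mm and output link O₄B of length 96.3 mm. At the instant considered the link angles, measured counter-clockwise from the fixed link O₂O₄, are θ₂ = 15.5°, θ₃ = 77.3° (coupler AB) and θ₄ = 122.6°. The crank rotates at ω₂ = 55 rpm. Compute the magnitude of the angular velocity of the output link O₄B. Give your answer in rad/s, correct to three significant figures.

2.14

ω₂ = 5.76 rad/s (from 55 rpm).
Differentiating the loop-closure r₂e^{iθ₂}+r₃e^{iθ₃}=r₁+r₄e^{iθ₄} gives r₂ω₂e^{iθ₂}+r₃ω₃e^{iθ₃}=r₄ω₄e^{iθ₄}.
Eliminating the other unknown: ω₄ = r₂ω₂ sin(θ₂−θ₃) / [r₄ sin(θ₄−θ₃)].
Numerator sine = -0.88130; denominator sine = +0.71080.
Result = 0.0289·5.76·(-0.88130) / (0.0963·(+0.71080)) = -2.1431 rad/s; magnitude 2.1431 rad/s.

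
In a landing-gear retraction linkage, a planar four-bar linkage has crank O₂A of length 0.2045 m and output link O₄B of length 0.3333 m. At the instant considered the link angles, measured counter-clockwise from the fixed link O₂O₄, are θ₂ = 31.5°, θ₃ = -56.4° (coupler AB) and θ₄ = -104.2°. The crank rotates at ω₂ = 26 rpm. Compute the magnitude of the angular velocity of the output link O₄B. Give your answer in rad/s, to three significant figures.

2.25

ω₂ = 2.723 rad/s (from 26 rpm).
Differentiating the loop-closure r₂e^{iθ₂}+r₃e^{iθ₃}=r₁+r₄e^{iθ₄} gives r₂ω₂e^{iθ₂}+r₃ω₃e^{iθ₃}=r₄ω₄e^{iθ₄}.
Eliminating the other unknown: ω₄ = r₂ω₂ sin(θ₂−θ₃) / [r₄ sin(θ₄−θ₃)].
Numerator sine = +0.99933; denominator sine = -0.74080.
Result = 0.2045·2.723·(+0.99933) / (0.3333·(-0.74080)) = -2.2535 rad/s; magnitude 2.2535 rad/s.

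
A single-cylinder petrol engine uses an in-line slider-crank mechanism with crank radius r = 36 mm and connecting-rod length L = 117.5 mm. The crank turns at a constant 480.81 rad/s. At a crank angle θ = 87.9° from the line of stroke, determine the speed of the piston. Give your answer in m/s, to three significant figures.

17.5

ω = 480.8 rad/s
For an in-line slider-crank, x = r cosθ + √(L² − r² sin²θ), so v = −rω sinθ·[1 + r cosθ/√(L² − r² sin²θ)].
With r = 0.036 m, L = 0.1175 m, θ = 87.9°: √(L² − r² sin²θ) = 0.11186 m.
v = −0.036·480.8·0.99933·[1 + 0.036·0.03664/0.11186] = -17.502 m/s.
|v| = 17.502 m/s.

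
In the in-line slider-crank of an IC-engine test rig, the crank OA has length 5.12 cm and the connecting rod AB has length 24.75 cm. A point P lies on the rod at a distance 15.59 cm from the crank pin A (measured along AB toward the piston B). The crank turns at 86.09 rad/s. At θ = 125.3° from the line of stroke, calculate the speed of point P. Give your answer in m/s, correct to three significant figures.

3.45

ω = 86.09 rad/s.  Crank-pin speed |V_A| = rω = 4.4078 m/s, perpendicular to OA.
Rod angle: sinφ = −(r/L) sinθ ⇒ φ = -9.720°; ω_rod = −rω cosθ/√(L²−r²sin²θ) = +10.441 rad/s.
V_P = V_A + ω_rod × AP, with AP = 0.1559 m along the rod.
Components: V_Px = −rω sinθ − a·ω_rod·sinφ = -3.3226 m/s;  V_Py = rω cosθ + a·ω_rod·cosφ = -0.94268 m/s.
|V_P| = √(V_Px² + V_Py²) = 3.4537 m/s.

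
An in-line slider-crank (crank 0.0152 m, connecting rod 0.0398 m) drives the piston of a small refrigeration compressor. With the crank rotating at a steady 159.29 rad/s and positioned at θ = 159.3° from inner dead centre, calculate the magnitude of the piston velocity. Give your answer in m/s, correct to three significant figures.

0.547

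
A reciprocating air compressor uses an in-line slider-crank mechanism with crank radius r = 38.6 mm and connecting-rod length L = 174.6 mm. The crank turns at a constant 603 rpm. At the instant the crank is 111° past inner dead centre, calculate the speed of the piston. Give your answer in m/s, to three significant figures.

ω = 2π·603/60 = 63.15 rad/s
For an in-line slider-crank, x = r cosθ + √(L² − r² sin²θ), so v = −rω sinθ·[1 + r cosθ/√(L² − r² sin²θ)].
With r = 0.0386 m, L = 0.1746 m, θ = 111°: √(L² − r² sin²θ) = 0.17084 m.
v = −0.0386·63.15·0.93358·[1 + 0.0386·-0.35837/0.17084] = -2.0913 m/s.
|v| = 2.0913 m/s.

2.09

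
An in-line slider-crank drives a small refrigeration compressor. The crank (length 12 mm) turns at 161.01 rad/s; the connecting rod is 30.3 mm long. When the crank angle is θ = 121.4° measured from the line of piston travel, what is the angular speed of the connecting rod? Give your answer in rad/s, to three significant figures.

35.3

ω = 161 rad/s
The rod makes angle φ with the slider axis where L sinφ = r sinθ; differentiating, L cosφ·φ̇ = r ω cosθ.
L cosφ = √(L² − r² sin²θ) = 0.028516 m.
|ω_rod| = r ω |cosθ| / √(L² − r² sin²θ) = 0.012·161·0.52101/0.028516 = 35.301 rad/s.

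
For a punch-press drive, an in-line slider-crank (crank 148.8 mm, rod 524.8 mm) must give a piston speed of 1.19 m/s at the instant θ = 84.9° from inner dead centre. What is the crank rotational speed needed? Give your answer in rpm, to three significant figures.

For an in-line slider-crank, |v_piston| = rω|sinθ|·[1 + r cosθ/√(L² − r² sin²θ)].
With r = 0.1488 m, L = 0.5248 m, θ = 84.9°: the bracketed kinematic factor |dx/dθ| = 0.15211 m.
ω = v/|dx/dθ| = 1.19/0.15211 = 7.8235 rad/s.
N = 60ω/(2π) = 74.709 rpm.

74.7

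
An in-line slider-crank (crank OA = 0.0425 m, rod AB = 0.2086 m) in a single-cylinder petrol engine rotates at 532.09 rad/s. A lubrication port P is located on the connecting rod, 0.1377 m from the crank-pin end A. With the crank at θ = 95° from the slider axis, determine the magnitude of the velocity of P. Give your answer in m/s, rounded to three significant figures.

22.3

ω = 532.1 rad/s.  Crank-pin speed |V_A| = rω = 22.614 m/s, perpendicular to OA.
Rod angle: sinφ = −(r/L) sinθ ⇒ φ = -11.710°; ω_rod = −rω cosθ/√(L²−r²sin²θ) = +9.6492 rad/s.
V_P = V_A + ω_rod × AP, with AP = 0.1377 m along the rod.
Components: V_Px = −rω sinθ − a·ω_rod·sinφ = -22.258 m/s;  V_Py = rω cosθ + a·ω_rod·cosφ = -0.66989 m/s.
|V_P| = √(V_Px² + V_Py²) = 22.268 m/s.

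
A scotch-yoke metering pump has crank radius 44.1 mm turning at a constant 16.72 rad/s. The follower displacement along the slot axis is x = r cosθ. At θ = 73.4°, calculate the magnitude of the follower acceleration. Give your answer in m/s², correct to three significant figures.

ω = 16.72 rad/s
x = r cosθ ⇒ ẍ = −rω² cosθ (ω constant).
|a| = rω²|cosθ| = 0.0441·(16.72)²·|cos 73.4°| = 3.5221 m/s².

3.52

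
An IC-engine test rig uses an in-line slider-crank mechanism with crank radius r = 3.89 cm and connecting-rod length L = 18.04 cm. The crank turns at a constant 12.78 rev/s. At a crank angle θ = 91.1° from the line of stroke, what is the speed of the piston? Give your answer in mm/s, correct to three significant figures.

3110

ω = 2π·12.8 = 80.3 rad/s
For an in-line slider-crank, x = r cosθ + √(L² − r² sin²θ), so v = −rω sinθ·[1 + r cosθ/√(L² − r² sin²θ)].
With r = 0.0389 m, L = 0.1804 m, θ = 91.1°: √(L² − r² sin²θ) = 0.17616 m.
v = −0.0389·80.3·0.99982·[1 + 0.0389·-0.01920/0.17616] = -3.1098 m/s.
|v| = 3.1098 m/s = 3109.8 mm/s.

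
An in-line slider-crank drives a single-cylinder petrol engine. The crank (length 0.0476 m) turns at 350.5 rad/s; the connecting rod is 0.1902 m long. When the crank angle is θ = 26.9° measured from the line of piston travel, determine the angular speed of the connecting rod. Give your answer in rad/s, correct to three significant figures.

78.7

ω = 350.5 rad/s
The rod makes angle φ with the slider axis where L sinφ = r sinθ; differentiating, L cosφ·φ̇ = r ω cosθ.
L cosφ = √(L² − r² sin²θ) = 0.18898 m.
|ω_rod| = r ω |cosθ| / √(L² − r² sin²θ) = 0.0476·350.5·0.89180/0.18898 = 78.732 rad/s.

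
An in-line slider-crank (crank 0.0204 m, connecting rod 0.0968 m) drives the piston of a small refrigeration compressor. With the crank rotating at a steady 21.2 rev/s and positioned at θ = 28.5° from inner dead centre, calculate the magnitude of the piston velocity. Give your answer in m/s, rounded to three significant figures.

1.54

ω = 2π·21.2 = 133.2 rad/s
For an in-line slider-crank, x = r cosθ + √(L² − r² sin²θ), so v = −rω sinθ·[1 + r cosθ/√(L² − r² sin²θ)].
With r = 0.0204 m, L = 0.0968 m, θ = 28.5°: √(L² − r² sin²θ) = 0.096309 m.
v = −0.0204·133.2·0.47716·[1 + 0.0204·0.87882/0.096309] = -1.538 m/s.
|v| = 1.538 m/s.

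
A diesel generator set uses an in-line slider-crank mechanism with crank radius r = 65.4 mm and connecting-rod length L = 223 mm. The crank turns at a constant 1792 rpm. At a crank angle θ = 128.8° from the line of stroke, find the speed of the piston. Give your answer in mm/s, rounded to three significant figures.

ω = 2π·1792/60 = 187.7 rad/s
For an in-line slider-crank, x = r cosθ + √(L² − r² sin²θ), so v = −rω sinθ·[1 + r cosθ/√(L² − r² sin²θ)].
With r = 0.0654 m, L = 0.223 m, θ = 128.8°: √(L² − r² sin²θ) = 0.2171 m.
v = −0.0654·187.7·0.77934·[1 + 0.0654·-0.62660/0.2171] = -7.7592 m/s.
|v| = 7.7592 m/s = 7759.2 mm/s.

7760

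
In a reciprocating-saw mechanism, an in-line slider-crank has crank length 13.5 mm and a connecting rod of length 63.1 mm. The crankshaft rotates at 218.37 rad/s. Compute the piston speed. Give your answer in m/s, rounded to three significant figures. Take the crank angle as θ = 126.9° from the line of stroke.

ω = 218.4 rad/s
For an in-line slider-crank, x = r cosθ + √(L² − r² sin²θ), so v = −rω sinθ·[1 + r cosθ/√(L² − r² sin²θ)].
With r = 0.0135 m, L = 0.0631 m, θ = 126.9°: √(L² − r² sin²θ) = 0.06217 m.
v = −0.0135·218.4·0.79968·[1 + 0.0135·-0.60042/0.06217] = -2.0501 m/s.
|v| = 2.0501 m/s.

2.05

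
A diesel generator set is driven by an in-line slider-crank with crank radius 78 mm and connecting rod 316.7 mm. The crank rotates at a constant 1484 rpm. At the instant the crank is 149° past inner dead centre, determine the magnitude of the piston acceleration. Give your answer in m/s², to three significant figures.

ω = 2π·1484/60 = 155.4 rad/s
x(θ) = r cosθ + √(L² − r² sin²θ); with ω constant, a = ω²·d²x/dθ².
d²x/dθ² = −r cosθ − r²(cos2θ)/√u − r⁴ sin²2θ/(4u^{3/2}),  u = L² − r² sin²θ = 0.098685 m².
Substituting r = 0.078 m, L = 0.3167 m, θ = 149°: d²x/dθ² = +0.057534 m.
a = ω²·d²x/dθ² = (155.4)²·(+0.057534) = +1389.5 m/s²;  |a| = 1389.5 m/s².

1390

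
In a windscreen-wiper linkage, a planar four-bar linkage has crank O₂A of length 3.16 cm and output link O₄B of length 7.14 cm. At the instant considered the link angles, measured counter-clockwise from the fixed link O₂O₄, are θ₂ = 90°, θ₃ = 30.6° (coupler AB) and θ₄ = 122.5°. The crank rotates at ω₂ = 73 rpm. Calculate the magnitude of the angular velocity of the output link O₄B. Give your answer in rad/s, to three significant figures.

2.91

ω₂ = 7.645 rad/s (from 73 rpm).
Differentiating the loop-closure r₂e^{iθ₂}+r₃e^{iθ₃}=r₁+r₄e^{iθ₄} gives r₂ω₂e^{iθ₂}+r₃ω₃e^{iθ₃}=r₄ω₄e^{iθ₄}.
Eliminating the other unknown: ω₄ = r₂ω₂ sin(θ₂−θ₃) / [r₄ sin(θ₄−θ₃)].
Numerator sine = +0.86074; denominator sine = +0.99945.
Result = 0.0316·7.645·(+0.86074) / (0.0714·(+0.99945)) = +2.9137 rad/s; magnitude 2.9137 rad/s.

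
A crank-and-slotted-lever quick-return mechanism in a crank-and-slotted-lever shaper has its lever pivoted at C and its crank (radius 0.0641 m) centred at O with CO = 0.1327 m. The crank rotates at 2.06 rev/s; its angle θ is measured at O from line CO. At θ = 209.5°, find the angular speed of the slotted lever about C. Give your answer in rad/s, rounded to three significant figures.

ω = 12.94 rad/s (from 2.06 rev/s).
Crank pin A relative to C: A = (d + r cosθ, r sinθ); lever angle φ = atan2(r sinθ, d + r cosθ).
Differentiating tanφ: φ̇ = rω(d cosθ + r)/(d² + r² + 2dr cosθ).
d² + r² + 2dr cosθ = |CA|² = 0.00691149 m²;  d cosθ + r = -0.051396 m.
|ω_lever| = |0.0641·12.94·-0.051396| / 0.00691149 = 6.1697 rad/s.

6.17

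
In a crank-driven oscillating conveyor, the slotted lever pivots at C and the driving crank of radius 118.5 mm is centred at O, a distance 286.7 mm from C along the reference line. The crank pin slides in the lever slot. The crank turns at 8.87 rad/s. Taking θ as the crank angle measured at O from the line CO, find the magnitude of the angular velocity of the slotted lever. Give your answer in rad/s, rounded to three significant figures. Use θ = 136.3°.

ω = 8.87 rad/s
Crank pin A relative to C: A = (d + r cosθ, r sinθ); lever angle φ = atan2(r sinθ, d + r cosθ).
Differentiating tanφ: φ̇ = rω(d cosθ + r)/(d² + r² + 2dr cosθ).
d² + r² + 2dr cosθ = |CA|² = 0.047115 m²;  d cosθ + r = -0.088775 m.
|ω_lever| = |0.1185·8.87·-0.088775| / 0.047115 = 1.9805 rad/s.

1.98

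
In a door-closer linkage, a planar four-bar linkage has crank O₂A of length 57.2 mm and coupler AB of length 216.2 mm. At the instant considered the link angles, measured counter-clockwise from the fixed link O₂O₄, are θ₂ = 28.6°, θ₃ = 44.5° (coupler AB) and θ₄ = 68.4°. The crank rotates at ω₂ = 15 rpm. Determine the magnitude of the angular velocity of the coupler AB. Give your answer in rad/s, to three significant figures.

0.657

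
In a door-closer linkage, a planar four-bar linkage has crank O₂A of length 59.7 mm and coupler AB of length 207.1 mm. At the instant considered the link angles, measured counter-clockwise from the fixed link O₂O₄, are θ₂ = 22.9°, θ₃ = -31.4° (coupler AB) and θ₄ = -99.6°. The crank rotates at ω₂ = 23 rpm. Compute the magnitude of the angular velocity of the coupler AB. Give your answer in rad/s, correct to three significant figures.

0.631

ω₂ = 2.409 rad/s (from 23 rpm).
Differentiating the loop-closure r₂e^{iθ₂}+r₃e^{iθ₃}=r₁+r₄e^{iθ₄} gives r₂ω₂e^{iθ₂}+r₃ω₃e^{iθ₃}=r₄ω₄e^{iθ₄}.
Eliminating the other unknown: ω₃ = r₂ω₂ sin(θ₄−θ₂) / [r₃ sin(θ₃−θ₄)].
Numerator sine = -0.84339; denominator sine = +0.92849.
Result = 0.0597·2.409·(-0.84339) / (0.2071·(+0.92849)) = -0.63067 rad/s; magnitude 0.63067 rad/s.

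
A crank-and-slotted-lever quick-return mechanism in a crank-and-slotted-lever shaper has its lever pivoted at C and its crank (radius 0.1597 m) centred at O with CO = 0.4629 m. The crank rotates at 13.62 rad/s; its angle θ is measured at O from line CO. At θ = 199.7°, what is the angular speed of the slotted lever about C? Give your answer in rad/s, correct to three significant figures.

5.97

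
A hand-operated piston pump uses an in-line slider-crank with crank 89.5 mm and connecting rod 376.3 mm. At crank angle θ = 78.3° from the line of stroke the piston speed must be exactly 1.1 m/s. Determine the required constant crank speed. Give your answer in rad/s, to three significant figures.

For an in-line slider-crank, |v_piston| = rω|sinθ|·[1 + r cosθ/√(L² − r² sin²θ)].
With r = 0.0895 m, L = 0.3763 m, θ = 78.3°: the bracketed kinematic factor |dx/dθ| = 0.091987 m.
ω = v/|dx/dθ| = 1.1/0.091987 = 11.958 rad/s.

12.0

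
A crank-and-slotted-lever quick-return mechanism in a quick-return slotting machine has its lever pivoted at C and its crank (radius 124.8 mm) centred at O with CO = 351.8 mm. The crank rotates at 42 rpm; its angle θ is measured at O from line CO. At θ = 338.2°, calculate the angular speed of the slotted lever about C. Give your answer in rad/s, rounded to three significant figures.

ω = 4.398 rad/s (from 42 rpm).
Crank pin A relative to C: A = (d + r cosθ, r sinθ); lever angle φ = atan2(r sinθ, d + r cosθ).
Differentiating tanφ: φ̇ = rω(d cosθ + r)/(d² + r² + 2dr cosθ).
d² + r² + 2dr cosθ = |CA|² = 0.220868 m²;  d cosθ + r = +0.45144 m.
|ω_lever| = |0.1248·4.398·+0.45144| / 0.220868 = 1.1219 rad/s.

1.12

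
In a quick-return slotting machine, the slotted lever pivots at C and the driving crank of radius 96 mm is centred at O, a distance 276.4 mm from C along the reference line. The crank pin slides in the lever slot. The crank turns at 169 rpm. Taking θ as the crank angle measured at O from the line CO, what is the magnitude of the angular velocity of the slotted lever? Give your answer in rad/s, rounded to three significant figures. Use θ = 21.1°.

ω = 17.7 rad/s (from 169 rpm).
Crank pin A relative to C: A = (d + r cosθ, r sinθ); lever angle φ = atan2(r sinθ, d + r cosθ).
Differentiating tanφ: φ̇ = rω(d cosθ + r)/(d² + r² + 2dr cosθ).
d² + r² + 2dr cosθ = |CA|² = 0.135124 m²;  d cosθ + r = +0.35387 m.
|ω_lever| = |0.096·17.7·+0.35387| / 0.135124 = 4.4494 rad/s.

4.45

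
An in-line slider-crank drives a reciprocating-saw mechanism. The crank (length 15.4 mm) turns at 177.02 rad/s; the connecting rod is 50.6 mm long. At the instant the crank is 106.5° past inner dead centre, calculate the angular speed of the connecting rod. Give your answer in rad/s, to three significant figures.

ω = 177 rad/s
The rod makes angle φ with the slider axis where L sinφ = r sinθ; differentiating, L cosφ·φ̇ = r ω cosθ.
L cosφ = √(L² − r² sin²θ) = 0.048398 m.
|ω_rod| = r ω |cosθ| / √(L² − r² sin²θ) = 0.0154·177·0.28402/0.048398 = 15.998 rad/s.

16.0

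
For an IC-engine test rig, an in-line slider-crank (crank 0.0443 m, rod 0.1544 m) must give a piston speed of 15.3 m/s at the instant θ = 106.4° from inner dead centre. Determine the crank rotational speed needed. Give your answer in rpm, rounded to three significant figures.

3750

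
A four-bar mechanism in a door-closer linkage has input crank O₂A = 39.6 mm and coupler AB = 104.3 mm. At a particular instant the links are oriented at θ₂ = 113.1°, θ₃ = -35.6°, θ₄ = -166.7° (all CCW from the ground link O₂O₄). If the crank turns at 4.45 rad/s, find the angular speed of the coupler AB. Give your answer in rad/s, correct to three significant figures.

ω₂ = 4.45 rad/s
Differentiating the loop-closure r₂e^{iθ₂}+r₃e^{iθ₃}=r₁+r₄e^{iθ₄} gives r₂ω₂e^{iθ₂}+r₃ω₃e^{iθ₃}=r₄ω₄e^{iθ₄}.
Eliminating the other unknown: ω₃ = r₂ω₂ sin(θ₄−θ₂) / [r₃ sin(θ₃−θ₄)].
Numerator sine = +0.98541; denominator sine = +0.75356.
Result = 0.0396·4.45·(+0.98541) / (0.1043·(+0.75356)) = +2.2094 rad/s; magnitude 2.2094 rad/s.

2.21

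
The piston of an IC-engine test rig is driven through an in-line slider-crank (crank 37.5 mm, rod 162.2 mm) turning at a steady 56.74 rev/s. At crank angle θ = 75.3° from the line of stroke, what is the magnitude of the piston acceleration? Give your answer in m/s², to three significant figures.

228

ω = 2π·56.7 = 356.5 rad/s
x(θ) = r cosθ + √(L² − r² sin²θ); with ω constant, a = ω²·d²x/dθ².
d²x/dθ² = −r cosθ − r²(cos2θ)/√u − r⁴ sin²2θ/(4u^{3/2}),  u = L² − r² sin²θ = 0.0249931 m².
Substituting r = 0.0375 m, L = 0.1622 m, θ = 75.3°: d²x/dθ² = -0.0017965 m.
a = ω²·d²x/dθ² = (356.5)²·(-0.0017965) = -228.33 m/s²;  |a| = 228.33 m/s².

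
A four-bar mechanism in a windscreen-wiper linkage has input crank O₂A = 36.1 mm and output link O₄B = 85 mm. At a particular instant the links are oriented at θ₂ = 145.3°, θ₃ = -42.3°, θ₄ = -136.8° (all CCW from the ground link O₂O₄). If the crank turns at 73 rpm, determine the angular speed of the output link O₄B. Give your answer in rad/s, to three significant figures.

0.431

ω₂ = 7.645 rad/s (from 73 rpm).
Differentiating the loop-closure r₂e^{iθ₂}+r₃e^{iθ₃}=r₁+r₄e^{iθ₄} gives r₂ω₂e^{iθ₂}+r₃ω₃e^{iθ₃}=r₄ω₄e^{iθ₄}.
Eliminating the other unknown: ω₄ = r₂ω₂ sin(θ₂−θ₃) / [r₄ sin(θ₄−θ₃)].
Numerator sine = -0.13226; denominator sine = -0.99692.
Result = 0.0361·7.645·(-0.13226) / (0.085·(-0.99692)) = +0.43072 rad/s; magnitude 0.43072 rad/s.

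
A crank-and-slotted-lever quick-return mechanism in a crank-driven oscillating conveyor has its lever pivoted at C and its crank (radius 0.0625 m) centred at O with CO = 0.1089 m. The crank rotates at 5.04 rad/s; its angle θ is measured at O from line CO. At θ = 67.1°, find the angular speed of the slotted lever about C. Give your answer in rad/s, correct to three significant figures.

ω = 5.04 rad/s
Crank pin A relative to C: A = (d + r cosθ, r sinθ); lever angle φ = atan2(r sinθ, d + r cosθ).
Differentiating tanφ: φ̇ = rω(d cosθ + r)/(d² + r² + 2dr cosθ).
d² + r² + 2dr cosθ = |CA|² = 0.0210624 m²;  d cosθ + r = +0.10488 m.
|ω_lever| = |0.0625·5.04·+0.10488| / 0.0210624 = 1.5685 rad/s.

1.57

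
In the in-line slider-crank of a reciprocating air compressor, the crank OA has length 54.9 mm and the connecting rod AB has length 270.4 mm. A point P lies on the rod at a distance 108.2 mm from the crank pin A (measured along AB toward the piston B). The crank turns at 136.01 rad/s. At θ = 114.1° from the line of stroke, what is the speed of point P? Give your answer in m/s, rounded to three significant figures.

ω = 136 rad/s.  Crank-pin speed |V_A| = rω = 7.4669 m/s, perpendicular to OA.
Rod angle: sinφ = −(r/L) sinθ ⇒ φ = -10.681°; ω_rod = −rω cosθ/√(L²−r²sin²θ) = +11.475 rad/s.
V_P = V_A + ω_rod × AP, with AP = 0.1082 m along the rod.
Components: V_Px = −rω sinθ − a·ω_rod·sinφ = -6.586 m/s;  V_Py = rω cosθ + a·ω_rod·cosφ = -1.8289 m/s.
|V_P| = √(V_Px² + V_Py²) = 6.8352 m/s.

6.84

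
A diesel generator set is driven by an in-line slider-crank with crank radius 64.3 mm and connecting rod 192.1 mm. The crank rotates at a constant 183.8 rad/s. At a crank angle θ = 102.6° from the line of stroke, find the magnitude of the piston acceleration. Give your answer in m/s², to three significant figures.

1170

ω = 183.8 rad/s
x(θ) = r cosθ + √(L² − r² sin²θ); with ω constant, a = ω²·d²x/dθ².
d²x/dθ² = −r cosθ − r²(cos2θ)/√u − r⁴ sin²2θ/(4u^{3/2}),  u = L² − r² sin²θ = 0.0329647 m².
Substituting r = 0.0643 m, L = 0.1921 m, θ = 102.6°: d²x/dθ² = +0.034502 m.
a = ω²·d²x/dθ² = (183.8)²·(+0.034502) = +1165.6 m/s²;  |a| = 1165.6 m/s².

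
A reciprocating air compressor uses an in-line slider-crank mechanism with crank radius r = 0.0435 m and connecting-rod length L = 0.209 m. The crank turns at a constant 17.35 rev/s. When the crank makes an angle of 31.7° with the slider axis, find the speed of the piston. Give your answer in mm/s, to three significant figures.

2940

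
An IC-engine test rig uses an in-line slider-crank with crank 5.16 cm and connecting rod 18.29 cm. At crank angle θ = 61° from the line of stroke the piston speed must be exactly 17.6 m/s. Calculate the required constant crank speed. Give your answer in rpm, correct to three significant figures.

3260

For an in-line slider-crank, |v_piston| = rω|sinθ|·[1 + r cosθ/√(L² − r² sin²θ)].
With r = 0.0516 m, L = 0.1829 m, θ = 61°: the bracketed kinematic factor |dx/dθ| = 0.0515 m.
ω = v/|dx/dθ| = 17.6/0.0515 = 341.75 rad/s.
N = 60ω/(2π) = 3263.4 rpm.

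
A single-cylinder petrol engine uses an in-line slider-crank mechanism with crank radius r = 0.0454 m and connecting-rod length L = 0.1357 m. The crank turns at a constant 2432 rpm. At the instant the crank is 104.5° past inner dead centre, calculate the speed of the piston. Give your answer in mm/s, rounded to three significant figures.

ω = 2π·2432/60 = 254.7 rad/s
For an in-line slider-crank, x = r cosθ + √(L² − r² sin²θ), so v = −rω sinθ·[1 + r cosθ/√(L² − r² sin²θ)].
With r = 0.0454 m, L = 0.1357 m, θ = 104.5°: √(L² − r² sin²θ) = 0.12838 m.
v = −0.0454·254.7·0.96815·[1 + 0.0454·-0.25038/0.12838] = -10.203 m/s.
|v| = 10.203 m/s = 10203 mm/s.

10200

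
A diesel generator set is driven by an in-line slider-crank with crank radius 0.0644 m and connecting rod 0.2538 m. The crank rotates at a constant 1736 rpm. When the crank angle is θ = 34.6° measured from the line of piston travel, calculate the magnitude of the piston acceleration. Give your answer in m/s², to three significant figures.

1950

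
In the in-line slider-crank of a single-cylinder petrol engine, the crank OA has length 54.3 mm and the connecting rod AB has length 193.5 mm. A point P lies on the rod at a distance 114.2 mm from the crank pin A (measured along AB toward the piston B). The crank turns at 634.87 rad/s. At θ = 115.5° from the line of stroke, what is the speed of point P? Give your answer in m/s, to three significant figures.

29.5

ω = 634.9 rad/s.  Crank-pin speed |V_A| = rω = 34.473 m/s, perpendicular to OA.
Rod angle: sinφ = −(r/L) sinθ ⇒ φ = -14.672°; ω_rod = −rω cosθ/√(L²−r²sin²θ) = +79.284 rad/s.
V_P = V_A + ω_rod × AP, with AP = 0.1142 m along the rod.
Components: V_Px = −rω sinθ − a·ω_rod·sinφ = -28.822 m/s;  V_Py = rω cosθ + a·ω_rod·cosφ = -6.0822 m/s.
|V_P| = √(V_Px² + V_Py²) = 29.457 m/s.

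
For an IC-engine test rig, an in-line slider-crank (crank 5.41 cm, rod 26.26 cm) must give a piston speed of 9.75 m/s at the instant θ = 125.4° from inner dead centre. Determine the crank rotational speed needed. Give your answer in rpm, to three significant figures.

2400

For an in-line slider-crank, |v_piston| = rω|sinθ|·[1 + r cosθ/√(L² − r² sin²θ)].
With r = 0.0541 m, L = 0.2626 m, θ = 125.4°: the bracketed kinematic factor |dx/dθ| = 0.03876 m.
ω = v/|dx/dθ| = 9.75/0.03876 = 251.55 rad/s.
N = 60ω/(2π) = 2402.1 rpm.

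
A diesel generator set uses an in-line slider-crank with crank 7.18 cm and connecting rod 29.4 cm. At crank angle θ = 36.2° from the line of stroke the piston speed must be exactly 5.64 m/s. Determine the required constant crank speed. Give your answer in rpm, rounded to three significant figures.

1060

For an in-line slider-crank, |v_piston| = rω|sinθ|·[1 + r cosθ/√(L² − r² sin²θ)].
With r = 0.0718 m, L = 0.294 m, θ = 36.2°: the bracketed kinematic factor |dx/dθ| = 0.050851 m.
ω = v/|dx/dθ| = 5.64/0.050851 = 110.91 rad/s.
N = 60ω/(2π) = 1059.1 rpm.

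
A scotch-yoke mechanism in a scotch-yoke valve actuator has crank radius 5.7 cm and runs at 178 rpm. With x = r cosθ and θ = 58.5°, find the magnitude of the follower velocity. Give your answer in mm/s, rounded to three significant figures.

906

ω = 18.64 rad/s (from 178 rpm).
x = r cosθ ⇒ ẋ = −rω sinθ.
|v| = rω|sinθ| = 0.057·18.64·|sin 58.5°| = 0.90592 m/s = 905.92 mm/s.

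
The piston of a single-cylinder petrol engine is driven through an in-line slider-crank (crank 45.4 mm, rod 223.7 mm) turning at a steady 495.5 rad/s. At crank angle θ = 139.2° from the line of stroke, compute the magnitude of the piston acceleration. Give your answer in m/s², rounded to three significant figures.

8080

ω = 495.5 rad/s
x(θ) = r cosθ + √(L² − r² sin²θ); with ω constant, a = ω²·d²x/dθ².
d²x/dθ² = −r cosθ − r²(cos2θ)/√u − r⁴ sin²2θ/(4u^{3/2}),  u = L² − r² sin²θ = 0.0491617 m².
Substituting r = 0.0454 m, L = 0.2237 m, θ = 139.2°: d²x/dθ² = +0.032914 m.
a = ω²·d²x/dθ² = (495.5)²·(+0.032914) = +8081.1 m/s²;  |a| = 8081.1 m/s².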